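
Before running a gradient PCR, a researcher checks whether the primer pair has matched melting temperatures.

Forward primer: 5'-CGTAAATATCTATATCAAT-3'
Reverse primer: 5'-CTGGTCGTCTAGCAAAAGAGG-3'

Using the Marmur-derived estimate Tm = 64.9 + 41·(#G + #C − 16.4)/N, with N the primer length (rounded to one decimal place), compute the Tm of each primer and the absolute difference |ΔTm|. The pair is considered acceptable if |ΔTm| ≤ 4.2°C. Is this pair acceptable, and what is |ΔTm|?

|ΔTm| = 16.3°C; the pair is not acceptable.

Forward: G+C = 4, N = 19 → Tm = 64.9 + 41·(4 − 16.4)/19 = 38.1°C.
Reverse: G+C = 11, N = 21 → Tm = 64.9 + 41·(11 − 16.4)/21 = 54.4°C.
|ΔTm| = |38.1 − 54.4| = 16.3°C, > 4.2°C.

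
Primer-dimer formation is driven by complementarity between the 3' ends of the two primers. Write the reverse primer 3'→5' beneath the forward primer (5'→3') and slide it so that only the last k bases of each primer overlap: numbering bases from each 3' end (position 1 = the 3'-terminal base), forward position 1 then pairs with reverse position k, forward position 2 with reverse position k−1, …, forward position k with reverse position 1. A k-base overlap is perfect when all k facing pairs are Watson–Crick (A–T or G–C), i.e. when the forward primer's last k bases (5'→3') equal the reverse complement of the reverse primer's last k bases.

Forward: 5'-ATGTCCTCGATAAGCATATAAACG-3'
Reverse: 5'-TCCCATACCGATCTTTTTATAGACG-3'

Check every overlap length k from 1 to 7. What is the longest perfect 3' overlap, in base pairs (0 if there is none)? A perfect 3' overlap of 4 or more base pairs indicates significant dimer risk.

Longest perfect overlap: 2 complementary base pairs; below the dimer-risk threshold (threshold 4).

Last 7 bases (5'→3') — forward …ATAAACG, reverse …ATAGACG.
Reverse complement of the reverse primer's last 7 bases: CGTCTAT; its first k bases are the reverse complement of the reverse primer's last k bases, so a perfect k-base overlap needs the forward primer's last k bases to equal them.
Comparing (forward last k vs required): k=1: G vs C ✗; k=2: CG vs CG ✓; k=3: ACG vs CGT ✗; k=4: AACG vs CGTC ✗; k=5: AAACG vs CGTCT ✗; k=6: TAAACG vs CGTCTA ✗; k=7: ATAAACG vs CGTCTAT ✗.
Only k = 2 is perfect, so the longest perfect 3' overlap is 2.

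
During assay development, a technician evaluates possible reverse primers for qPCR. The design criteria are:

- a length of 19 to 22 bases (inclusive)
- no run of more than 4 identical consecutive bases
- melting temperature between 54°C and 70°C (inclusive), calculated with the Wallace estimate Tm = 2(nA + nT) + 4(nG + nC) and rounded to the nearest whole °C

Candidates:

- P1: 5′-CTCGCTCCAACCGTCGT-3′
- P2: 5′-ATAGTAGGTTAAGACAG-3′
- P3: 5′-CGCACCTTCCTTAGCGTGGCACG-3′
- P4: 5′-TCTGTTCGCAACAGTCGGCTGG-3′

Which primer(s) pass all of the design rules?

P4 only.

P1 (17 nt, A=2 T=4 G=3 C=8): length 17, outside 19–22 ✗; longest run = 2 ✓; Tm = 2·6 + 4·11 = 56°C ✓ — fails.
P2 (17 nt, A=7 T=4 G=5 C=1): length 17, outside 19–22 ✗; longest run = 2 ✓; Tm = 2·11 + 4·6 = 46°C, outside 54–70°C ✗ — fails.
P3 (23 nt, A=3 T=5 G=6 C=9): length 23, outside 19–22 ✗; longest run = 2 ✓; Tm = 2·8 + 4·15 = 76°C, outside 54–70°C ✗ — fails.
P4 (22 nt, A=3 T=6 G=7 C=6): length 22 ✓; longest run = 2 ✓; Tm = 2·9 + 4·13 = 70°C ✓ — passes.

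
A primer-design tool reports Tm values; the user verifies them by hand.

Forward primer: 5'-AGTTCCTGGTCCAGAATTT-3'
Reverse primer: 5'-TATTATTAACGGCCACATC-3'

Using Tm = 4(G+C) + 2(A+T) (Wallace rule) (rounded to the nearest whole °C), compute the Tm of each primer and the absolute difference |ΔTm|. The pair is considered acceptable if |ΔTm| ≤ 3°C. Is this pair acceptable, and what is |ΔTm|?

|ΔTm| = 2°C; the pair is acceptable.

Forward: A=4 T=7 G=4 C=4 → Tm = 2·11 + 4·8 = 54°C.
Reverse: A=6 T=6 G=2 C=5 → Tm = 2·12 + 4·7 = 52°C.
|ΔTm| = |54 − 52| = 2°C, ≤ 3°C.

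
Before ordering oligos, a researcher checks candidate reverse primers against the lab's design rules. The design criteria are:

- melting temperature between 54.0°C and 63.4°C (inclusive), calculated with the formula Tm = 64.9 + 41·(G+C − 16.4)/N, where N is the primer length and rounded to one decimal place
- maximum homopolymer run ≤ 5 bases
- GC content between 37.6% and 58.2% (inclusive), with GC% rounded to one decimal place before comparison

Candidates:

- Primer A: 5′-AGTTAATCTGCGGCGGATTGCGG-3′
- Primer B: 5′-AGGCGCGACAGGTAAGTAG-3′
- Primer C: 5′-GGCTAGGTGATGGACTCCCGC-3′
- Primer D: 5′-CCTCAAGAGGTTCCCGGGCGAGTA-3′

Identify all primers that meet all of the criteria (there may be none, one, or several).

Primer A only.

Primer A (23 nt, A=4 T=6 G=9 C=4): Tm = 64.9 + 41·(13 − 16.4)/23 = 58.8°C ✓; longest run = 2 ✓; GC 13/23 = 56.5% ✓ — passes.
Primer B (19 nt, A=6 T=2 G=8 C=3): Tm = 64.9 + 41·(11 − 16.4)/19 = 53.2°C, outside 54.0–63.4°C ✗; longest run = 2 ✓; GC 11/19 = 57.9% ✓ — fails.
Primer C (21 nt, A=3 T=4 G=8 C=6): Tm = 64.9 + 41·(14 − 16.4)/21 = 60.2°C ✓; longest run = 3 ✓; GC 14/21 = 66.7%, outside 37.6–58.2% ✗ — fails.
Primer D (24 nt, A=5 T=4 G=8 C=7): Tm = 64.9 + 41·(15 − 16.4)/24 = 62.5°C ✓; longest run = 3 ✓; GC 15/24 = 62.5%, outside 37.6–58.2% ✗ — fails.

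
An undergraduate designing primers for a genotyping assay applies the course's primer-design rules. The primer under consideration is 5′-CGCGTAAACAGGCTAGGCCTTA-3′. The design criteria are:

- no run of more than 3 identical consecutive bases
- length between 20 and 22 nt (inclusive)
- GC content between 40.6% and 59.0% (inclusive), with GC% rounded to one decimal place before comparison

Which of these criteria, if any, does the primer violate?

Base counts: A=6, T=4, G=6, C=6 (length 22).
homopolymer run: longest run = 3 ✓
length: length 22 ✓
GC content: GC 12/22 = 54.5% ✓

Meets all criteria.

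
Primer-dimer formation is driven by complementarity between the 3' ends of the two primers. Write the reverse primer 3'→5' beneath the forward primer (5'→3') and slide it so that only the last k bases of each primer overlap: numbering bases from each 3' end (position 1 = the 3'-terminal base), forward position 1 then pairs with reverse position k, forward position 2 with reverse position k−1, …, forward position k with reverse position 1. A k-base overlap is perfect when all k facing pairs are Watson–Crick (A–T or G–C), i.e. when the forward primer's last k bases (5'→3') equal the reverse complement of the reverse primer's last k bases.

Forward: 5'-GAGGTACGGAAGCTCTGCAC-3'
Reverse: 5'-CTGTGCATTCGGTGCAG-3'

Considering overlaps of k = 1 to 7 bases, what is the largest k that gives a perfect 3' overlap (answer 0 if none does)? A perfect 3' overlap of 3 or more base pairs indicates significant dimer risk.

Longest perfect overlap: 6 complementary base pairs; significant dimer risk (threshold 3).

Last 7 bases (5'→3') — forward …TCTGCAC, reverse …GGTGCAG.
Reverse complement of the reverse primer's last 7 bases: CTGCACC; its first k bases are the reverse complement of the reverse primer's last k bases, so a perfect k-base overlap needs the forward primer's last k bases to equal them.
Comparing (forward last k vs required): k=1: C vs C ✓; k=2: AC vs CT ✗; k=3: CAC vs CTG ✗; k=4: GCAC vs CTGC ✗; k=5: TGCAC vs CTGCA ✗; k=6: CTGCAC vs CTGCAC ✓; k=7: TCTGCAC vs CTGCACC ✗.
Perfect overlaps at k = 1, 6; the largest is 6.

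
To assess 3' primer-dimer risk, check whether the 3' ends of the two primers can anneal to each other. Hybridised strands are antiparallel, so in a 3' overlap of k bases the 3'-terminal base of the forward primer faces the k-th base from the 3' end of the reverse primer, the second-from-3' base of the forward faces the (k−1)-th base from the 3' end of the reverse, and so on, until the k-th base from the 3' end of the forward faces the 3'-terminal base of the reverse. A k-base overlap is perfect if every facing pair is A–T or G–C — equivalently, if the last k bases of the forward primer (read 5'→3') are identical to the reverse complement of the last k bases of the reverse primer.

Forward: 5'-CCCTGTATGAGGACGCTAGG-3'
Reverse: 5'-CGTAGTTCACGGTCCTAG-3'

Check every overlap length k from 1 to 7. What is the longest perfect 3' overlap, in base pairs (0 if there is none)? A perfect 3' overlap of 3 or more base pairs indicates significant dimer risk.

Longest perfect overlap: 5 complementary base pairs; significant dimer risk (threshold 3).

Last 7 bases (5'→3') — forward …CGCTAGG, reverse …GTCCTAG.
Reverse complement of the reverse primer's last 7 bases: CTAGGAC; its first k bases are the reverse complement of the reverse primer's last k bases, so a perfect k-base overlap needs the forward primer's last k bases to equal them.
Comparing (forward last k vs required): k=1: G vs C ✗; k=2: GG vs CT ✗; k=3: AGG vs CTA ✗; k=4: TAGG vs CTAG ✗; k=5: CTAGG vs CTAGG ✓; k=6: GCTAGG vs CTAGGA ✗; k=7: CGCTAGG vs CTAGGAC ✗.
Only k = 5 is perfect, so the longest perfect 3' overlap is 5.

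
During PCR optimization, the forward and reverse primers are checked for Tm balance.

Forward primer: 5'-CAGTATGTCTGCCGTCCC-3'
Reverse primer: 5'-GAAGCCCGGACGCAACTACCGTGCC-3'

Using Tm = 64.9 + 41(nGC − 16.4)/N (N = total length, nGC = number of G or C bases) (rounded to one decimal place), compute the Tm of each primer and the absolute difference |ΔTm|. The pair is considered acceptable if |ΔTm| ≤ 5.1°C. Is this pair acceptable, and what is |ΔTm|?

Forward: G+C = 11, N = 18 → Tm = 64.9 + 41·(11 − 16.4)/18 = 52.6°C.
Reverse: G+C = 17, N = 25 → Tm = 64.9 + 41·(17 − 16.4)/25 = 65.9°C.
|ΔTm| = |52.6 − 65.9| = 13.3°C, > 5.1°C.

|ΔTm| = 13.3°C; the pair is not acceptable.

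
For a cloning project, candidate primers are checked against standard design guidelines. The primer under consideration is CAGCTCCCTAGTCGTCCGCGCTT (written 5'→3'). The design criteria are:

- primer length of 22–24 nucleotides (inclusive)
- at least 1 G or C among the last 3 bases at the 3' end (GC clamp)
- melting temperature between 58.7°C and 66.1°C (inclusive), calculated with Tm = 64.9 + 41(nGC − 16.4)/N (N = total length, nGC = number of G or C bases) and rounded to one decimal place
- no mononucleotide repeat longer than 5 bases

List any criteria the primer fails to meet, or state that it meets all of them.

Meets all criteria.

Base counts: A=2, T=6, G=5, C=10 (length 23).
length: length 23 ✓
GC clamp: 3' end CTT has 1 G/C ✓
Tm: Tm = 64.9 + 41·(15 − 16.4)/23 = 62.4°C ✓
homopolymer run: longest run = 3 ✓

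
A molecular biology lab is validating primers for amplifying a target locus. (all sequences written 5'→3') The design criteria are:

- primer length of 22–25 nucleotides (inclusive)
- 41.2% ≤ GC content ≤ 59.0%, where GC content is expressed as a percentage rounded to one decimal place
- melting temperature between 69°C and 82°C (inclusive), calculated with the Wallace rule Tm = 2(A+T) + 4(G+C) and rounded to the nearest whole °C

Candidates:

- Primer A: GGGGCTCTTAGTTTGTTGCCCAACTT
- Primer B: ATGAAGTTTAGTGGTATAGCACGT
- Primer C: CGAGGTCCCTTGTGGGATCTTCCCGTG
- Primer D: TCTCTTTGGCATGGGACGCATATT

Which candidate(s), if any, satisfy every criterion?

Primer D only.

Primer A (26 nt, A=3 T=10 G=7 C=6): length 26, outside 22–25 ✗; GC 13/26 = 50.0% ✓; Tm = 2·13 + 4·13 = 78°C ✓ — fails.
Primer B (24 nt, A=7 T=8 G=7 C=2): length 24 ✓; GC 9/24 = 37.5%, outside 41.2–59.0% ✗; Tm = 2·15 + 4·9 = 66°C, outside 69–82°C ✗ — fails.
Primer C (27 nt, A=2 T=8 G=9 C=8): length 27, outside 22–25 ✗; GC 17/27 = 63.0%, outside 41.2–59.0% ✗; Tm = 2·10 + 4·17 = 88°C, outside 69–82°C ✗ — fails.
Primer D (24 nt, A=4 T=9 G=6 C=5): length 24 ✓; GC 11/24 = 45.8% ✓; Tm = 2·13 + 4·11 = 70°C ✓ — passes.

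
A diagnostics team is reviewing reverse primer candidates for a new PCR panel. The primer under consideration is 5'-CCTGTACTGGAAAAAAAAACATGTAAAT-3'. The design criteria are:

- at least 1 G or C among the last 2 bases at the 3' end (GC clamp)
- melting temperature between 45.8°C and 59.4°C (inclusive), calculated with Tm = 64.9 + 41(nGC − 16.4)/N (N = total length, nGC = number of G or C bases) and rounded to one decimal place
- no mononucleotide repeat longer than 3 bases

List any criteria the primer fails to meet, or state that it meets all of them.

Base counts: A=14, T=6, G=4, C=4 (length 28).
GC clamp: 3' end AT has 0 G/C, need ≥1 ✗
Tm: Tm = 64.9 + 41·(8 − 16.4)/28 = 52.6°C ✓
homopolymer run: longest run = 9, exceeds 3 ✗

Fails: GC clamp, homopolymer run.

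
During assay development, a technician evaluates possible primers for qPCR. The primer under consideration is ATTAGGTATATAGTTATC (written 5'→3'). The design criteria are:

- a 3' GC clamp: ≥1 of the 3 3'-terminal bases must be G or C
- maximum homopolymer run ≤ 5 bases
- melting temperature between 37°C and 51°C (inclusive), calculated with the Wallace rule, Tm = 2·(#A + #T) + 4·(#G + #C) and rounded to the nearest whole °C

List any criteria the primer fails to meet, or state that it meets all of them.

Meets all criteria.

Base counts: A=6, T=8, G=3, C=1 (length 18).
GC clamp: 3' end ATC has 1 G/C ✓
homopolymer run: longest run = 2 ✓
Tm: Tm = 2·14 + 4·4 = 44°C ✓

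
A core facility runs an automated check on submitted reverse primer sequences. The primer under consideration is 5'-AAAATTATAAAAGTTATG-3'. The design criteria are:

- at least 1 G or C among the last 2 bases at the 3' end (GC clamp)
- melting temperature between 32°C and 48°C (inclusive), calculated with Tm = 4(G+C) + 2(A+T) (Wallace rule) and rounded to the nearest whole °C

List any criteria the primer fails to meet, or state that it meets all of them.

Base counts: A=10, T=6, G=2, C=0 (length 18).
GC clamp: 3' end TG has 1 G/C ✓
Tm: Tm = 2·16 + 4·2 = 40°C ✓

Meets all criteria.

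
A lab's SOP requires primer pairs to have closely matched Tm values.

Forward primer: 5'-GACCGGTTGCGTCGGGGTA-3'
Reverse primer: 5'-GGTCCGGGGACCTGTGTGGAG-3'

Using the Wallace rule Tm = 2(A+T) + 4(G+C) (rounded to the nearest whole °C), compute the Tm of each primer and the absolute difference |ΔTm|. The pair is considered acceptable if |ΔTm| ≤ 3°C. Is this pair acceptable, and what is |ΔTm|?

|ΔTm| = 8°C; the pair is not acceptable.

Forward: A=2 T=4 G=9 C=4 → Tm = 2·6 + 4·13 = 64°C.
Reverse: A=2 T=4 G=11 C=4 → Tm = 2·6 + 4·15 = 72°C.
|ΔTm| = |64 − 72| = 8°C, > 3°C.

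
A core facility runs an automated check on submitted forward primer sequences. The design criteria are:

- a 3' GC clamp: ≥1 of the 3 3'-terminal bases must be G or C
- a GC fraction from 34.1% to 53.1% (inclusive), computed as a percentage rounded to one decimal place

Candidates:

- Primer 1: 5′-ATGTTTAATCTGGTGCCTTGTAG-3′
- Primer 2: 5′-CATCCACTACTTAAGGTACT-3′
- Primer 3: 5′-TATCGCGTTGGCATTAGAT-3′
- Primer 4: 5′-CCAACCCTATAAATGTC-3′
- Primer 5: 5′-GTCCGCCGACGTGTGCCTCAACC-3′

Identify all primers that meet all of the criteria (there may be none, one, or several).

Primer 1, Primer 2, Primer 3 and Primer 4.

Primer 1 (23 nt, A=4 T=10 G=6 C=3): 3' end TAG has 1 G/C ✓; GC 9/23 = 39.1% ✓ — passes.
Primer 2 (20 nt, A=6 T=6 G=2 C=6): 3' end ACT has 1 G/C ✓; GC 8/20 = 40.0% ✓ — passes.
Primer 3 (19 nt, A=4 T=7 G=5 C=3): 3' end GAT has 1 G/C ✓; GC 8/19 = 42.1% ✓ — passes.
Primer 4 (17 nt, A=6 T=4 G=1 C=6): 3' end GTC has 2 G/C ✓; GC 7/17 = 41.2% ✓ — passes.
Primer 5 (23 nt, A=3 T=4 G=6 C=10): 3' end ACC has 2 G/C ✓; GC 16/23 = 69.6%, outside 34.1–53.1% ✗ — fails.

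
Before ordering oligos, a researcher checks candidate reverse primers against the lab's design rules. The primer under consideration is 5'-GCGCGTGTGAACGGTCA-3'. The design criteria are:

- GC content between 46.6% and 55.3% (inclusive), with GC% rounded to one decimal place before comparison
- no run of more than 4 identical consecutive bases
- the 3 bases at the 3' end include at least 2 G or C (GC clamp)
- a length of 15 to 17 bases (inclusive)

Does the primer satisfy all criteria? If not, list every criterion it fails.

Fails: GC content, GC clamp.

Base counts: A=3, T=3, G=7, C=4 (length 17).
GC content: GC 11/17 = 64.7%, outside 46.6–55.3% ✗
homopolymer run: longest run = 2 ✓
GC clamp: 3' end TCA has 1 G/C, need ≥2 ✗
length: length 17 ✓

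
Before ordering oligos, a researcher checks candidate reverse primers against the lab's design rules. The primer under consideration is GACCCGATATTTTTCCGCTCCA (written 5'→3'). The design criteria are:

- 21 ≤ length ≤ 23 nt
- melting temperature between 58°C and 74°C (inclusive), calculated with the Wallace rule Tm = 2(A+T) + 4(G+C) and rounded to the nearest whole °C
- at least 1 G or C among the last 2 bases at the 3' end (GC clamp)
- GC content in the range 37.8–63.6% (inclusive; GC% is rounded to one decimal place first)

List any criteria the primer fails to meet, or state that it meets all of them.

Base counts: A=4, T=7, G=3, C=8 (length 22).
length: length 22 ✓
Tm: Tm = 2·11 + 4·11 = 66°C ✓
GC clamp: 3' end CA has 1 G/C ✓
GC content: GC 11/22 = 50.0% ✓

Meets all criteria.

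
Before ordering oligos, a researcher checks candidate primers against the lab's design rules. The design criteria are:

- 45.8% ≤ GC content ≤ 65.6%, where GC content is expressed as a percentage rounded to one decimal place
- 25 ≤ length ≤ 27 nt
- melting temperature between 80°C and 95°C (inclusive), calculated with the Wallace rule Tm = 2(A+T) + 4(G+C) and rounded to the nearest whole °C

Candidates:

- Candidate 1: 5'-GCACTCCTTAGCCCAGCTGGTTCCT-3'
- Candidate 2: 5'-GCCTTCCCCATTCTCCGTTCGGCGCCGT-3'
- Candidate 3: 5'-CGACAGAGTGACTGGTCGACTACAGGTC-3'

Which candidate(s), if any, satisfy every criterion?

Candidate 1 only.

Candidate 1 (25 nt, A=3 T=7 G=5 C=10): GC 15/25 = 60.0% ✓; length 25 ✓; Tm = 2·10 + 4·15 = 80°C ✓ — passes.
Candidate 2 (28 nt, A=1 T=8 G=6 C=13): GC 19/28 = 67.9%, outside 45.8–65.6% ✗; length 28, outside 25–27 ✗; Tm = 2·9 + 4·19 = 94°C ✓ — fails.
Candidate 3 (28 nt, A=7 T=5 G=9 C=7): GC 16/28 = 57.1% ✓; length 28, outside 25–27 ✗; Tm = 2·12 + 4·16 = 88°C ✓ — fails.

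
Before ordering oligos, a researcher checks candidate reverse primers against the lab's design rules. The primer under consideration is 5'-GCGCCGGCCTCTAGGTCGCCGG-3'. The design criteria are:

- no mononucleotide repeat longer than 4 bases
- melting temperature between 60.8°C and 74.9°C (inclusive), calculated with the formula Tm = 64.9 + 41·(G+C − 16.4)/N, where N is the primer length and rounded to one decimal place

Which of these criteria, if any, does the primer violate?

Base counts: A=1, T=3, G=9, C=9 (length 22).
homopolymer run: longest run = 2 ✓
Tm: Tm = 64.9 + 41·(18 − 16.4)/22 = 67.9°C ✓

Meets all criteria.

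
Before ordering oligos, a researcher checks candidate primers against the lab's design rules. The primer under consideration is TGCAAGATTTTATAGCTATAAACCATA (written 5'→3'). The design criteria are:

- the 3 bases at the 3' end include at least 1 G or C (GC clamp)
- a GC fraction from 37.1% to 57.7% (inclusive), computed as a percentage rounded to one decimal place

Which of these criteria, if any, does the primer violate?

Base counts: A=11, T=9, G=3, C=4 (length 27).
GC clamp: 3' end ATA has 0 G/C, need ≥1 ✗
GC content: GC 7/27 = 25.9%, outside 37.1–57.7% ✗

Fails: GC clamp, GC content.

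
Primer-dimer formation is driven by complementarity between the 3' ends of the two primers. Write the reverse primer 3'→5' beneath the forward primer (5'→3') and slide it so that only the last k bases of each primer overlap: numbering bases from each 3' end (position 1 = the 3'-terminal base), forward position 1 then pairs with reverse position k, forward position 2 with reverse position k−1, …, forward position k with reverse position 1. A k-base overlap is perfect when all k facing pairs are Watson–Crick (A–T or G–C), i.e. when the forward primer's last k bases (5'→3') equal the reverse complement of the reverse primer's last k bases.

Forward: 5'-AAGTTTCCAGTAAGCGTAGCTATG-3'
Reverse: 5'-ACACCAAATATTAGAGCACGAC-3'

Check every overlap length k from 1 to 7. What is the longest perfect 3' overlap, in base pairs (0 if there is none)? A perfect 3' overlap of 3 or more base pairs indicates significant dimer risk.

Last 7 bases (5'→3') — forward …AGCTATG, reverse …GCACGAC.
Reverse complement of the reverse primer's last 7 bases: GTCGTGC; its first k bases are the reverse complement of the reverse primer's last k bases, so a perfect k-base overlap needs the forward primer's last k bases to equal them.
Comparing (forward last k vs required): k=1: G vs G ✓; k=2: TG vs GT ✗; k=3: ATG vs GTC ✗; k=4: TATG vs GTCG ✗; k=5: CTATG vs GTCGT ✗; k=6: GCTATG vs GTCGTG ✗; k=7: AGCTATG vs GTCGTGC ✗.
Only k = 1 is perfect, so the longest perfect 3' overlap is 1.

Longest perfect overlap: 1 complementary base pair; below the dimer-risk threshold (threshold 3).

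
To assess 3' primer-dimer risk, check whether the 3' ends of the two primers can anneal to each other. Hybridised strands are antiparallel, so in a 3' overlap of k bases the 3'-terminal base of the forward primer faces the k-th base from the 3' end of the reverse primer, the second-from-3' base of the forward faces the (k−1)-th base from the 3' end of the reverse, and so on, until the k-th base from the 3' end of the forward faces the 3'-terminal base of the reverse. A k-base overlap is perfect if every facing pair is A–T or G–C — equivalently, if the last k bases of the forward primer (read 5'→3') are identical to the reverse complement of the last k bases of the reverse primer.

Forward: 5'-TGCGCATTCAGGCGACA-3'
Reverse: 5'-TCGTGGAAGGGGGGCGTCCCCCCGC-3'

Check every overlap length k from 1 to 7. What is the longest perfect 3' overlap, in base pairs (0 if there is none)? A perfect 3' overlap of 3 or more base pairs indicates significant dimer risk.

Last 7 bases (5'→3') — forward …GGCGACA, reverse …CCCCCGC.
Reverse complement of the reverse primer's last 7 bases: GCGGGGG; its first k bases are the reverse complement of the reverse primer's last k bases, so a perfect k-base overlap needs the forward primer's last k bases to equal them.
Comparing (forward last k vs required): k=1: A vs G ✗; k=2: CA vs GC ✗; k=3: ACA vs GCG ✗; k=4: GACA vs GCGG ✗; k=5: CGACA vs GCGGG ✗; k=6: GCGACA vs GCGGGG ✗; k=7: GGCGACA vs GCGGGGG ✗.
No overlap length from 1 to 7 is perfect, so the longest perfect 3' overlap is 0.

Longest perfect overlap: 0 complementary base pairs; below the dimer-risk threshold (threshold 3).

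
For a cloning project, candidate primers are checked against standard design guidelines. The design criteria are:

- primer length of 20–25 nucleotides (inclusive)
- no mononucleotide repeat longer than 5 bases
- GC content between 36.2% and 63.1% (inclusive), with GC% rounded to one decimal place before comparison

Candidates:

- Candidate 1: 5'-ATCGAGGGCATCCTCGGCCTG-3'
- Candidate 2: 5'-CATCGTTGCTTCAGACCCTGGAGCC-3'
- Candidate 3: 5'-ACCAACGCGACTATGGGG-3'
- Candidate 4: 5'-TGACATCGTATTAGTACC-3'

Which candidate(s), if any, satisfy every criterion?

Candidate 1 (21 nt, A=3 T=4 G=7 C=7): length 21 ✓; longest run = 3 ✓; GC 14/21 = 66.7%, outside 36.2–63.1% ✗ — fails.
Candidate 2 (25 nt, A=4 T=6 G=6 C=9): length 25 ✓; longest run = 3 ✓; GC 15/25 = 60.0% ✓ — passes.
Candidate 3 (18 nt, A=5 T=2 G=6 C=5): length 18, outside 20–25 ✗; longest run = 4 ✓; GC 11/18 = 61.1% ✓ — fails.
Candidate 4 (18 nt, A=5 T=6 G=3 C=4): length 18, outside 20–25 ✗; longest run = 2 ✓; GC 7/18 = 38.9% ✓ — fails.

Candidate 2 only.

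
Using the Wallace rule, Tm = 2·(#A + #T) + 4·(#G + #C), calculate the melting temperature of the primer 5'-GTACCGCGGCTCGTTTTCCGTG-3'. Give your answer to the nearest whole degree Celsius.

Base counts: A=1, T=7, G=7, C=7 (length 22).
Tm = 2·(1+7) + 4·(7+7) = 2·8 + 4·14 = 16 + 56 = 72°C.

72°C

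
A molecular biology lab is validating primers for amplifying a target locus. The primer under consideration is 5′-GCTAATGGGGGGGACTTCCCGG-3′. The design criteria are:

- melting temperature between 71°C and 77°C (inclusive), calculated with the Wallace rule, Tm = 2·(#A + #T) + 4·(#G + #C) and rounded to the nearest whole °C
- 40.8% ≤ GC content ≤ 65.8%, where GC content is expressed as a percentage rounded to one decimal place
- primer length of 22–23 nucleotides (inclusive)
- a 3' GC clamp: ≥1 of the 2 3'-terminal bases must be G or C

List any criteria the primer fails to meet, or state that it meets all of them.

Base counts: A=3, T=4, G=10, C=5 (length 22).
Tm: Tm = 2·7 + 4·15 = 74°C ✓
GC content: GC 15/22 = 68.2%, outside 40.8–65.8% ✗
length: length 22 ✓
GC clamp: 3' end GG has 2 G/C ✓

Fails: GC content.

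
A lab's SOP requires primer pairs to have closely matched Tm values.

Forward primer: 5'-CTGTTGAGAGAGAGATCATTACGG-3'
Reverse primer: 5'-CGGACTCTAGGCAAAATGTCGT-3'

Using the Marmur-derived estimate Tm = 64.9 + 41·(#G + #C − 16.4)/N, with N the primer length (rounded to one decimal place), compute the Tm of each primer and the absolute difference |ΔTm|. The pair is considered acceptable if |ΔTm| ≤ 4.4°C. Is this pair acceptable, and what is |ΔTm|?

|ΔTm| = 0.9°C; the pair is acceptable.

Forward: G+C = 11, N = 24 → Tm = 64.9 + 41·(11 − 16.4)/24 = 55.7°C.
Reverse: G+C = 11, N = 22 → Tm = 64.9 + 41·(11 − 16.4)/22 = 54.8°C.
|ΔTm| = |55.7 − 54.8| = 0.9°C, ≤ 4.4°C.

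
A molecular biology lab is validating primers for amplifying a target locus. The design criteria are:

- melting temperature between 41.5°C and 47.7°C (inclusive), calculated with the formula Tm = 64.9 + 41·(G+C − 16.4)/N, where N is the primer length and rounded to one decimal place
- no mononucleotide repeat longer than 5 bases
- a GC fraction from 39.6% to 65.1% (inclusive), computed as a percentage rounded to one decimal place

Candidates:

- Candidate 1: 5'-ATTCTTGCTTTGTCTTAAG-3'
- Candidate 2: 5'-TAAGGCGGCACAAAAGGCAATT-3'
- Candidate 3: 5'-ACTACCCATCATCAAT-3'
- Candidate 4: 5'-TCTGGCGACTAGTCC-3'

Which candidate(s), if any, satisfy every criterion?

Candidate 1 (19 nt, A=3 T=10 G=3 C=3): Tm = 64.9 + 41·(6 − 16.4)/19 = 42.5°C ✓; longest run = 3 ✓; GC 6/19 = 31.6%, outside 39.6–65.1% ✗ — fails.
Candidate 2 (22 nt, A=9 T=3 G=6 C=4): Tm = 64.9 + 41·(10 − 16.4)/22 = 53.0°C, outside 41.5–47.7°C ✗; longest run = 4 ✓; GC 10/22 = 45.5% ✓ — fails.
Candidate 3 (16 nt, A=6 T=4 G=0 C=6): Tm = 64.9 + 41·(6 − 16.4)/16 = 38.3°C, outside 41.5–47.7°C ✗; longest run = 3 ✓; GC 6/16 = 37.5%, outside 39.6–65.1% ✗ — fails.
Candidate 4 (15 nt, A=2 T=4 G=4 C=5): Tm = 64.9 + 41·(9 − 16.4)/15 = 44.7°C ✓; longest run = 2 ✓; GC 9/15 = 60.0% ✓ — passes.

Candidate 4 only.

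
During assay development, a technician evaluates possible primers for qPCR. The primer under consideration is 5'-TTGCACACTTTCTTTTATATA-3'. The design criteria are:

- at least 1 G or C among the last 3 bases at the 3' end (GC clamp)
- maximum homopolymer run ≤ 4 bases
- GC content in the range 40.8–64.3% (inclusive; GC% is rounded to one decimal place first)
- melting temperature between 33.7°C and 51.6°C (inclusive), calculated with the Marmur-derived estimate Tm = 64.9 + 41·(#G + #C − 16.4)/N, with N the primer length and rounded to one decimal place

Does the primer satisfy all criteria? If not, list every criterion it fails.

Base counts: A=5, T=11, G=1, C=4 (length 21).
GC clamp: 3' end ATA has 0 G/C, need ≥1 ✗
homopolymer run: longest run = 4 ✓
GC content: GC 5/21 = 23.8%, outside 40.8–64.3% ✗
Tm: Tm = 64.9 + 41·(5 − 16.4)/21 = 42.6°C ✓

Fails: GC clamp, GC content.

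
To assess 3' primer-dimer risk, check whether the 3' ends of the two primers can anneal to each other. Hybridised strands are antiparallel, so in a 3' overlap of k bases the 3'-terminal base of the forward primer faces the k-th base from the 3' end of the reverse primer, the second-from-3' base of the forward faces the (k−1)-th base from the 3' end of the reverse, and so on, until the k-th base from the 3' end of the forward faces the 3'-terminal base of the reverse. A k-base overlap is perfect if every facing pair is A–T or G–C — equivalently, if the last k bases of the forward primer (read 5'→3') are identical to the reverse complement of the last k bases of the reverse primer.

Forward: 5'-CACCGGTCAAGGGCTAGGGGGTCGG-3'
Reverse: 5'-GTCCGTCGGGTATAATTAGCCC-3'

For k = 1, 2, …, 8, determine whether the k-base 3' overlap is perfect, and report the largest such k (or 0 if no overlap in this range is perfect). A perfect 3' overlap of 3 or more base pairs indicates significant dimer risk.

Longest perfect overlap: 2 complementary base pairs; below the dimer-risk threshold (threshold 3).

Last 8 bases (5'→3') — forward …GGGGTCGG, reverse …ATTAGCCC.
Reverse complement of the reverse primer's last 8 bases: GGGCTAAT; its first k bases are the reverse complement of the reverse primer's last k bases, so a perfect k-base overlap needs the forward primer's last k bases to equal them.
Comparing (forward last k vs required): k=1: G vs G ✓; k=2: GG vs GG ✓; k=3: CGG vs GGG ✗; k=4: TCGG vs GGGC ✗; k=5: GTCGG vs GGGCT ✗; k=6: GGTCGG vs GGGCTA ✗; k=7: GGGTCGG vs GGGCTAA ✗; k=8: GGGGTCGG vs GGGCTAAT ✗.
Perfect overlaps at k = 1, 2; the largest is 2.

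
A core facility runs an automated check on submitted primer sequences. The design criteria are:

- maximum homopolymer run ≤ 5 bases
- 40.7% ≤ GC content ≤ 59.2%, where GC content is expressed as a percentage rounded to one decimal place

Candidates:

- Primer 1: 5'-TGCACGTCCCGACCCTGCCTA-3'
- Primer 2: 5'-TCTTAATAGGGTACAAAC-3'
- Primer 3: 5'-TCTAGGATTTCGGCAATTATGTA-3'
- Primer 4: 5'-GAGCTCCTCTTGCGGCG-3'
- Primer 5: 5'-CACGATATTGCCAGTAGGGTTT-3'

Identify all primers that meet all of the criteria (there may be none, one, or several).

Primer 5 only.

Primer 1 (21 nt, A=3 T=4 G=4 C=10): longest run = 3 ✓; GC 14/21 = 66.7%, outside 40.7–59.2% ✗ — fails.
Primer 2 (18 nt, A=7 T=5 G=3 C=3): longest run = 3 ✓; GC 6/18 = 33.3%, outside 40.7–59.2% ✗ — fails.
Primer 3 (23 nt, A=6 T=9 G=5 C=3): longest run = 3 ✓; GC 8/23 = 34.8%, outside 40.7–59.2% ✗ — fails.
Primer 4 (17 nt, A=1 T=4 G=6 C=6): longest run = 2 ✓; GC 12/17 = 70.6%, outside 40.7–59.2% ✗ — fails.
Primer 5 (22 nt, A=5 T=7 G=6 C=4): longest run = 3 ✓; GC 10/22 = 45.5% ✓ — passes.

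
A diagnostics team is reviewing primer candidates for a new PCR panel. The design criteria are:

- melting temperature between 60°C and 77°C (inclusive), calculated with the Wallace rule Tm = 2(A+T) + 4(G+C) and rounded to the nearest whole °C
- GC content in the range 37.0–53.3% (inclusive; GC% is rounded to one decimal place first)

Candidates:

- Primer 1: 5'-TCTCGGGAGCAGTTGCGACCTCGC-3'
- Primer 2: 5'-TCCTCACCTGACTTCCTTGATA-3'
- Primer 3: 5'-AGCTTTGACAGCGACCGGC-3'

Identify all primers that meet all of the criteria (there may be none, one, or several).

Primer 2 only.

Primer 1 (24 nt, A=3 T=5 G=8 C=8): Tm = 2·8 + 4·16 = 80°C, outside 60–77°C ✗; GC 16/24 = 66.7%, outside 37.0–53.3% ✗ — fails.
Primer 2 (22 nt, A=4 T=8 G=2 C=8): Tm = 2·12 + 4·10 = 64°C ✓; GC 10/22 = 45.5% ✓ — passes.
Primer 3 (19 nt, A=4 T=3 G=6 C=6): Tm = 2·7 + 4·12 = 62°C ✓; GC 12/19 = 63.2%, outside 37.0–53.3% ✗ — fails.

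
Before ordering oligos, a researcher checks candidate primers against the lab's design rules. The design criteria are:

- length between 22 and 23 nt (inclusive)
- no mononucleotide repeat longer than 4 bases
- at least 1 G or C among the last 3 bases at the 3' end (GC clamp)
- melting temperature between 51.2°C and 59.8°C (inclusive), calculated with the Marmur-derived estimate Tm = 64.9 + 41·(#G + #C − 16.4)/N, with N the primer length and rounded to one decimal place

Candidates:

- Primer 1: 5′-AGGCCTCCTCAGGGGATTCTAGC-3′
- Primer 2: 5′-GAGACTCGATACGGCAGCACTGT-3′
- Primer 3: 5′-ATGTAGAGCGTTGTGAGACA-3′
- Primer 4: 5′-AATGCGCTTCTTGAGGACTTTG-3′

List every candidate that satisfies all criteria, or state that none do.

Primer 2 and Primer 4.

Primer 1 (23 nt, A=4 T=5 G=7 C=7): length 23 ✓; longest run = 4 ✓; 3' end AGC has 2 G/C ✓; Tm = 64.9 + 41·(14 − 16.4)/23 = 60.6°C, outside 51.2–59.8°C ✗ — fails.
Primer 2 (23 nt, A=6 T=4 G=7 C=6): length 23 ✓; longest run = 2 ✓; 3' end TGT has 1 G/C ✓; Tm = 64.9 + 41·(13 − 16.4)/23 = 58.8°C ✓ — passes.
Primer 3 (20 nt, A=6 T=5 G=7 C=2): length 20, outside 22–23 ✗; longest run = 2 ✓; 3' end ACA has 1 G/C ✓; Tm = 64.9 + 41·(9 − 16.4)/20 = 49.7°C, outside 51.2–59.8°C ✗ — fails.
Primer 4 (22 nt, A=4 T=8 G=6 C=4): length 22 ✓; longest run = 3 ✓; 3' end TTG has 1 G/C ✓; Tm = 64.9 + 41·(10 − 16.4)/22 = 53.0°C ✓ — passes.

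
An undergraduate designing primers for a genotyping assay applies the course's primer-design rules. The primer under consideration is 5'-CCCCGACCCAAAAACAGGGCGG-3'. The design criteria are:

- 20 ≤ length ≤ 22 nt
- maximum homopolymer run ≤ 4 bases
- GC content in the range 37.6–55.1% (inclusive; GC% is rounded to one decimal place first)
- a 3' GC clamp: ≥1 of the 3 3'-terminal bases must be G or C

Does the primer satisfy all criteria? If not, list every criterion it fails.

Fails: homopolymer run, GC content.

Base counts: A=7, T=0, G=6, C=9 (length 22).
length: length 22 ✓
homopolymer run: longest run = 5, exceeds 4 ✗
GC content: GC 15/22 = 68.2%, outside 37.6–55.1% ✗
GC clamp: 3' end CGG has 3 G/C ✓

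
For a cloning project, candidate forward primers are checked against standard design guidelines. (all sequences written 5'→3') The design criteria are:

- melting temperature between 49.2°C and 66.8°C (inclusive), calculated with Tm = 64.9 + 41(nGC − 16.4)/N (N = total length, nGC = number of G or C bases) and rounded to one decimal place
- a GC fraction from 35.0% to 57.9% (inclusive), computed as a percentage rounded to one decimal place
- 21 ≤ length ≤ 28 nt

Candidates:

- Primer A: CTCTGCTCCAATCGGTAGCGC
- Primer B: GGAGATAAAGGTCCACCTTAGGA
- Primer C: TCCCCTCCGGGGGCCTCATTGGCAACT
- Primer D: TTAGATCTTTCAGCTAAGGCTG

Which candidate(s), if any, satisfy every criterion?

Primer B and Primer D.

Primer A (21 nt, A=3 T=5 G=5 C=8): Tm = 64.9 + 41·(13 − 16.4)/21 = 58.3°C ✓; GC 13/21 = 61.9%, outside 35.0–57.9% ✗; length 21 ✓ — fails.
Primer B (23 nt, A=8 T=4 G=7 C=4): Tm = 64.9 + 41·(11 − 16.4)/23 = 55.3°C ✓; GC 11/23 = 47.8% ✓; length 23 ✓ — passes.
Primer C (27 nt, A=3 T=6 G=7 C=11): Tm = 64.9 + 41·(18 − 16.4)/27 = 67.3°C, outside 49.2–66.8°C ✗; GC 18/27 = 66.7%, outside 35.0–57.9% ✗; length 27 ✓ — fails.
Primer D (22 nt, A=5 T=8 G=5 C=4): Tm = 64.9 + 41·(9 − 16.4)/22 = 51.1°C ✓; GC 9/22 = 40.9% ✓; length 22 ✓ — passes.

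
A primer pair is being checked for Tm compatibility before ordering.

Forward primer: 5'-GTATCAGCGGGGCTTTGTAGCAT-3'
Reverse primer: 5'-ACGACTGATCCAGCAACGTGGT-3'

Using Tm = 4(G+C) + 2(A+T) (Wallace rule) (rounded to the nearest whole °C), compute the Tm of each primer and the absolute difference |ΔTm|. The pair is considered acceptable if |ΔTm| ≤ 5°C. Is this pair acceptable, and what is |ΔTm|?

Forward: A=4 T=7 G=8 C=4 → Tm = 2·11 + 4·12 = 70°C.
Reverse: A=6 T=4 G=6 C=6 → Tm = 2·10 + 4·12 = 68°C.
|ΔTm| = |70 − 68| = 2°C, ≤ 5°C.

|ΔTm| = 2°C; the pair is acceptable.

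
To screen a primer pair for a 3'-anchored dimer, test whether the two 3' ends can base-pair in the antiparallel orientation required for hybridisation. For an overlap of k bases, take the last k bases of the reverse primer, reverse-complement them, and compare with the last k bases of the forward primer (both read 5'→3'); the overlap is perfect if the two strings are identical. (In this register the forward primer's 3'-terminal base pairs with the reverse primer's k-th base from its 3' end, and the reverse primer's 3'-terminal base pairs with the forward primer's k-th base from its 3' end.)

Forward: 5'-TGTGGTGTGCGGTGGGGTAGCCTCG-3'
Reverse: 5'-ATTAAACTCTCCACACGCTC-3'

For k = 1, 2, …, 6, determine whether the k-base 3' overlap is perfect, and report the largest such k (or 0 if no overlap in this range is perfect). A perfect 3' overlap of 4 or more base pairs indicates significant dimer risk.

Longest perfect overlap: 1 complementary base pair; below the dimer-risk threshold (threshold 4).

Last 6 bases (5'→3') — forward …GCCTCG, reverse …ACGCTC.
Reverse complement of the reverse primer's last 6 bases: GAGCGT; its first k bases are the reverse complement of the reverse primer's last k bases, so a perfect k-base overlap needs the forward primer's last k bases to equal them.
Comparing (forward last k vs required): k=1: G vs G ✓; k=2: CG vs GA ✗; k=3: TCG vs GAG ✗; k=4: CTCG vs GAGC ✗; k=5: CCTCG vs GAGCG ✗; k=6: GCCTCG vs GAGCGT ✗.
Only k = 1 is perfect, so the longest perfect 3' overlap is 1.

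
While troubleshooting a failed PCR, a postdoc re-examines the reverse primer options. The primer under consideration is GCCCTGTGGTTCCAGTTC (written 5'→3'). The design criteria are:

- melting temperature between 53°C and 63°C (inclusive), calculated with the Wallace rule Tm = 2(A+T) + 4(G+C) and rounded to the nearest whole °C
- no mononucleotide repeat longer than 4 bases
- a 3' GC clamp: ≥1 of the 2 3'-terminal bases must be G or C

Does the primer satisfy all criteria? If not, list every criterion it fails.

Base counts: A=1, T=6, G=5, C=6 (length 18).
Tm: Tm = 2·7 + 4·11 = 58°C ✓
homopolymer run: longest run = 3 ✓
GC clamp: 3' end TC has 1 G/C ✓

Meets all criteria.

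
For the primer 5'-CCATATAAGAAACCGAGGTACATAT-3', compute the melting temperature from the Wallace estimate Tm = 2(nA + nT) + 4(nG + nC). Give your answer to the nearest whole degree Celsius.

Base counts: A=11, T=5, G=4, C=5 (length 25).
Tm = 2·(11+5) + 4·(4+5) = 2·16 + 4·9 = 32 + 36 = 68°C.

68°C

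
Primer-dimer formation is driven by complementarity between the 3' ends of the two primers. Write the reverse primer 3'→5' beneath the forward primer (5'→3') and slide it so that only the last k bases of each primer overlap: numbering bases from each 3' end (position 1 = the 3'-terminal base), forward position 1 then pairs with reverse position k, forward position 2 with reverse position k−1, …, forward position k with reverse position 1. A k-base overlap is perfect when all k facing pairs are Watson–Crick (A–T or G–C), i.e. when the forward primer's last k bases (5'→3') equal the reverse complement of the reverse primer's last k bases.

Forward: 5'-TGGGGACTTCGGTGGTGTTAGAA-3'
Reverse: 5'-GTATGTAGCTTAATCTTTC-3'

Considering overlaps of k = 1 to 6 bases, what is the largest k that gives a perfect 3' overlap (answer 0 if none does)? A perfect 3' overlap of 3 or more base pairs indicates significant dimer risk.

Longest perfect overlap: 3 complementary base pairs; significant dimer risk (threshold 3).

Last 6 bases (5'→3') — forward …TTAGAA, reverse …TCTTTC.
Reverse complement of the reverse primer's last 6 bases: GAAAGA; its first k bases are the reverse complement of the reverse primer's last k bases, so a perfect k-base overlap needs the forward primer's last k bases to equal them.
Comparing (forward last k vs required): k=1: A vs G ✗; k=2: AA vs GA ✗; k=3: GAA vs GAA ✓; k=4: AGAA vs GAAA ✗; k=5: TAGAA vs GAAAG ✗; k=6: TTAGAA vs GAAAGA ✗.
Only k = 3 is perfect, so the longest perfect 3' overlap is 3.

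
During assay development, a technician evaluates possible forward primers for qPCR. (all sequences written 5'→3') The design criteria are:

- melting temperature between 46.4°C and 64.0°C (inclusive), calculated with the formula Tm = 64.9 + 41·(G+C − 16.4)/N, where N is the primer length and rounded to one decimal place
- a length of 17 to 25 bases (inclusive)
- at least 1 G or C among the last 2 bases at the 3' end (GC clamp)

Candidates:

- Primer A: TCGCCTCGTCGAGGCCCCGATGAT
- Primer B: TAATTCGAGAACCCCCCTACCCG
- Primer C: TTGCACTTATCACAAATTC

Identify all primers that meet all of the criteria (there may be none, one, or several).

Primer A (24 nt, A=3 T=5 G=7 C=9): Tm = 64.9 + 41·(16 − 16.4)/24 = 64.2°C, outside 46.4–64.0°C ✗; length 24 ✓; 3' end AT has 0 G/C, need ≥1 ✗ — fails.
Primer B (23 nt, A=6 T=4 G=3 C=10): Tm = 64.9 + 41·(13 − 16.4)/23 = 58.8°C ✓; length 23 ✓; 3' end CG has 2 G/C ✓ — passes.
Primer C (19 nt, A=6 T=7 G=1 C=5): Tm = 64.9 + 41·(6 − 16.4)/19 = 42.5°C, outside 46.4–64.0°C ✗; length 19 ✓; 3' end TC has 1 G/C ✓ — fails.

Primer B only.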